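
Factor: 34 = 2^1*17^1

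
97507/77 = 97507/77 = 1266.32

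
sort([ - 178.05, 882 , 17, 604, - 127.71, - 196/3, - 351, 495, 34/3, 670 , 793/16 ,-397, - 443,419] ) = [ - 443, - 397, - 351, - 178.05, - 127.71, -196/3, 34/3, 17, 793/16, 419 , 495,604,  670, 882 ]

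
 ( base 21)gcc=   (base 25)bhk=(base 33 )6NR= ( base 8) 16230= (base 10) 7320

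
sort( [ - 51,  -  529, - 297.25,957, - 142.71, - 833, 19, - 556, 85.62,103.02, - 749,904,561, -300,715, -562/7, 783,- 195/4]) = [ -833,-749 , - 556,- 529, - 300, - 297.25, - 142.71, - 562/7,-51, -195/4,19, 85.62, 103.02 , 561,715, 783, 904, 957]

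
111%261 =111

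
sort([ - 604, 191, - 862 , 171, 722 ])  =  [ - 862 , - 604, 171, 191, 722 ]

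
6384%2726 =932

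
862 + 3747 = 4609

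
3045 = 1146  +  1899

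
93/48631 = 93/48631  =  0.00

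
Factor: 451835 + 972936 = 1424771 = 1424771^1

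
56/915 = 56/915 = 0.06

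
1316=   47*28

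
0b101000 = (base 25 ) 1f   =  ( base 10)40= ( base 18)24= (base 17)26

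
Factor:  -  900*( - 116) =104400=2^4*3^2*5^2*29^1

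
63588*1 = 63588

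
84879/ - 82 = -1036 + 73/82 = - 1035.11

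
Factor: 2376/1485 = 2^3*5^( - 1) = 8/5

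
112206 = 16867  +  95339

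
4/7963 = 4/7963 = 0.00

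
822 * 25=20550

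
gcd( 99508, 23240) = 4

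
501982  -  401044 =100938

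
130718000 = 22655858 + 108062142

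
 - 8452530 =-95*88974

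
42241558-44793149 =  -2551591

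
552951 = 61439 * 9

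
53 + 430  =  483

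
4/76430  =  2/38215 = 0.00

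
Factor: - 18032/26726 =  - 2^3*7^1*83^(-1) = - 56/83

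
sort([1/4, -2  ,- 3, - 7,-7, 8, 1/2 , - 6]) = [ - 7,  -  7, - 6 , - 3, - 2,1/4,1/2,8 ]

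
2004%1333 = 671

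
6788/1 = 6788 = 6788.00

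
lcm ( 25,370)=1850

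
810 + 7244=8054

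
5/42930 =1/8586 =0.00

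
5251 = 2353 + 2898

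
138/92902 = 69/46451 = 0.00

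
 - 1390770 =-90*15453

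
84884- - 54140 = 139024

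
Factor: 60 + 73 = 133 = 7^1*19^1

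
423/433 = 423/433 = 0.98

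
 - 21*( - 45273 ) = 950733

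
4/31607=4/31607= 0.00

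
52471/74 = 52471/74 = 709.07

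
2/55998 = 1/27999 =0.00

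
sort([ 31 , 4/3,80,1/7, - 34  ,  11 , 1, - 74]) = [  -  74,-34, 1/7,1,4/3,11 , 31 , 80 ] 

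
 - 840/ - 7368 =35/307= 0.11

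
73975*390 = 28850250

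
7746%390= 336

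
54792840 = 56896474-2103634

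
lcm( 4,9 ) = 36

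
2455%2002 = 453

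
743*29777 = 22124311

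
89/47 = 89/47 = 1.89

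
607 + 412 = 1019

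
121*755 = 91355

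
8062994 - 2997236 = 5065758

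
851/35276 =851/35276 = 0.02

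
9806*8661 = 84929766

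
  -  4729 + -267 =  - 4996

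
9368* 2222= 20815696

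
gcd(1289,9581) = 1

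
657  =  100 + 557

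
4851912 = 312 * 15551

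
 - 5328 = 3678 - 9006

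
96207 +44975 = 141182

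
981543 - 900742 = 80801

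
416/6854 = 208/3427 = 0.06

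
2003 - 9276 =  - 7273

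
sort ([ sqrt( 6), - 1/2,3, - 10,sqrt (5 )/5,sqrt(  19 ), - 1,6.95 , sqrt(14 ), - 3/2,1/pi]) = [ - 10, - 3/2, - 1,  -  1/2 , 1/pi, sqrt ( 5) /5,sqrt ( 6) , 3,sqrt(14), sqrt(19),6.95 ]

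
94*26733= 2512902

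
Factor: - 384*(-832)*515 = 164536320 = 2^13 *3^1*5^1*13^1*103^1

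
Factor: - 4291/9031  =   - 7^1*11^( - 1)*613^1*821^( - 1)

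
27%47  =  27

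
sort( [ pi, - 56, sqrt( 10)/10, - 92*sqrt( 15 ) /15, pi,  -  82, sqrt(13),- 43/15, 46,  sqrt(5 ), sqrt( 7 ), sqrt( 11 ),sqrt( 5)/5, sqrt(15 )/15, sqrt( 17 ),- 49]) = [-82, - 56, - 49, - 92*sqrt( 15) /15, - 43/15, sqrt(15)/15, sqrt( 10 ) /10,sqrt( 5) /5, sqrt ( 5 ),  sqrt(7 ) , pi,pi , sqrt( 11 ),sqrt( 13 ),sqrt(17 ),46] 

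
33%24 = 9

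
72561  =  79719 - 7158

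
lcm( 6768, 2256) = 6768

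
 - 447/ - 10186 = 447/10186 = 0.04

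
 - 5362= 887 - 6249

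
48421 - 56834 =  - 8413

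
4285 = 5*857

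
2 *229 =458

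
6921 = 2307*3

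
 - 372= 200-572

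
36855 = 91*405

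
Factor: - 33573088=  - 2^5*433^1*2423^1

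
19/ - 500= - 1 + 481/500  =  - 0.04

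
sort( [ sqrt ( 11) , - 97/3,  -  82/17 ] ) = [ - 97/3, - 82/17, sqrt(11)]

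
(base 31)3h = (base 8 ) 156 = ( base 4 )1232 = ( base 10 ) 110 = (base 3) 11002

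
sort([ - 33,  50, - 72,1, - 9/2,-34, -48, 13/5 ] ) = [ - 72, - 48, - 34,  -  33, - 9/2, 1, 13/5 , 50]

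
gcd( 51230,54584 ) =2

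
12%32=12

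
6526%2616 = 1294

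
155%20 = 15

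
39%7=4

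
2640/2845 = 528/569 = 0.93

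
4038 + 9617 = 13655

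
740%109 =86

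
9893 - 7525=2368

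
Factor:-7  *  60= -2^2*3^1 * 5^1*7^1 = - 420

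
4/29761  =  4/29761 = 0.00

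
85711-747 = 84964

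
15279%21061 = 15279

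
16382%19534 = 16382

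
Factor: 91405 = 5^1* 101^1 * 181^1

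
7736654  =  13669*566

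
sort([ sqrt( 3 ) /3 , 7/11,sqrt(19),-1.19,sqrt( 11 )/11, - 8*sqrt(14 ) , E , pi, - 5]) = [ - 8*sqrt(14 ), - 5, - 1.19, sqrt (11 ) /11,sqrt(3)/3, 7/11, E,pi, sqrt(19)]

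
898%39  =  1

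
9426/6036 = 1571/1006 = 1.56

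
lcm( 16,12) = 48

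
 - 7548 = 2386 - 9934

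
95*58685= 5575075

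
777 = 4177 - 3400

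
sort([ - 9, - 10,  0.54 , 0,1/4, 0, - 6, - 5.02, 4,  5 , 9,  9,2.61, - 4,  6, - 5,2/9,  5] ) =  [ - 10, - 9, - 6, - 5.02,-5, - 4,0,0, 2/9, 1/4 , 0.54,2.61,4,5,5, 6,9 , 9 ] 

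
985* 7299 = 7189515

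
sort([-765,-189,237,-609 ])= [ - 765 ,-609 , - 189 , 237] 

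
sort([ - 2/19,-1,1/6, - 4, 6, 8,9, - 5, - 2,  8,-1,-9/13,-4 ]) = [ - 5, -4, - 4, - 2 ,- 1, - 1,-9/13, - 2/19, 1/6,6, 8,  8,9 ]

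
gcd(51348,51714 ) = 6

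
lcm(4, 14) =28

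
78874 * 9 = 709866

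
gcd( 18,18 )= 18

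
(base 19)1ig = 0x2cf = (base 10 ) 719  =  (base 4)23033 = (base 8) 1317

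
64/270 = 32/135 = 0.24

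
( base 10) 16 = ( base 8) 20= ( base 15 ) 11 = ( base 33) g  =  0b10000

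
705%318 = 69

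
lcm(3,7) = 21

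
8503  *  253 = 2151259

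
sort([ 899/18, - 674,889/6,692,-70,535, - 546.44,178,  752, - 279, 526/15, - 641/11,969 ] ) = [  -  674, - 546.44, - 279, - 70,-641/11 , 526/15, 899/18,889/6,178,535, 692,752,969]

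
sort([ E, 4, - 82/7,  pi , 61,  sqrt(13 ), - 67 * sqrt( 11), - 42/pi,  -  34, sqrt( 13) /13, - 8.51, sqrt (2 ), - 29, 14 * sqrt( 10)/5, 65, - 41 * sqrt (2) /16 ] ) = [ - 67 * sqrt( 11), - 34 ,-29, - 42/pi, - 82/7, - 8.51 , -41*sqrt(2)/16, sqrt(13 )/13, sqrt ( 2),E , pi, sqrt( 13), 4,14*sqrt( 10 )/5, 61 , 65 ]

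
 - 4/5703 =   -  4/5703 = -0.00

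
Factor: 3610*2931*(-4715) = - 49888990650 = - 2^1*3^1 * 5^2*19^2*23^1*41^1*977^1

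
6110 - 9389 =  - 3279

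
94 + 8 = 102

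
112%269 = 112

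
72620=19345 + 53275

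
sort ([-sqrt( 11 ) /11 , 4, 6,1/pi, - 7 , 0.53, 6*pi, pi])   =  [- 7, - sqrt( 11) /11, 1/pi,  0.53, pi, 4,6 , 6 *pi] 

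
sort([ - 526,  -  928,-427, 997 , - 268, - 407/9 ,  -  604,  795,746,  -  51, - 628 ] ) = [-928, - 628,- 604,  -  526, - 427,- 268,  -  51, - 407/9 , 746, 795, 997 ] 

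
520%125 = 20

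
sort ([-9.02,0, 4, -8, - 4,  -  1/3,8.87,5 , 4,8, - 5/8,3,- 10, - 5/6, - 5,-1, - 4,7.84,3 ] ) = [-10, - 9.02, - 8,-5 ,-4,-4,-1,- 5/6, - 5/8, - 1/3,0,3,3, 4,4,5,7.84,  8,8.87 ] 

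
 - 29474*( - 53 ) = 1562122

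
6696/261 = 25 + 19/29 = 25.66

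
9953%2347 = 565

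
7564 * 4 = 30256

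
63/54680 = 63/54680  =  0.00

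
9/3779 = 9/3779 = 0.00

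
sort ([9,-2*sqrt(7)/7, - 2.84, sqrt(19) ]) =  [ - 2.84, -2* sqrt( 7 )/7,sqrt(19), 9] 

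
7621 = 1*7621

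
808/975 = 808/975=0.83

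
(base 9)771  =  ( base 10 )631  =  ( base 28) MF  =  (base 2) 1001110111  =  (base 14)331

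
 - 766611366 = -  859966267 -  - 93354901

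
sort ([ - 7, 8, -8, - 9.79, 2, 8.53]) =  [ - 9.79, - 8, - 7  ,  2, 8,8.53] 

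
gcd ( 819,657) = 9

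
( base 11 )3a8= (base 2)111100001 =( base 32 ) f1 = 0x1E1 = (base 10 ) 481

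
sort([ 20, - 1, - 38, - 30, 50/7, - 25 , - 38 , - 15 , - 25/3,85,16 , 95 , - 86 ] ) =[- 86 , - 38,-38, - 30, - 25,-15, - 25/3, - 1,50/7, 16, 20 , 85,95] 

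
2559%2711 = 2559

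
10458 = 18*581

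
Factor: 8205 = 3^1*5^1*547^1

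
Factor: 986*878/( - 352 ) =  - 2^( - 3)*11^(-1)*17^1*29^1*439^1 = - 216427/88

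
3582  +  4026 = 7608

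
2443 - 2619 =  - 176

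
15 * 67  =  1005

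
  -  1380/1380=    - 1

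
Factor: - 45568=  - 2^9*89^1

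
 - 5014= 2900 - 7914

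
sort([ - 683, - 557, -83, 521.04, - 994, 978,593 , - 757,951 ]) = [-994, - 757, - 683,- 557, - 83,  521.04, 593,951,978] 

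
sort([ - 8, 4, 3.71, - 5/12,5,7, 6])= [ -8, - 5/12,3.71, 4 , 5, 6,7]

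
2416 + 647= 3063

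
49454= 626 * 79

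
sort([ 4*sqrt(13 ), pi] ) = [ pi,4*sqrt(13)]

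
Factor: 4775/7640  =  2^(-3)*5^1 = 5/8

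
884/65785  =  884/65785  =  0.01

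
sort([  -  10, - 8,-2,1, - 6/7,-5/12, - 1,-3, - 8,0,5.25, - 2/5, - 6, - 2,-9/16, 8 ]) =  [ - 10,- 8,  -  8, - 6, - 3, - 2, - 2 , - 1, - 6/7, - 9/16,  -  5/12,-2/5,0,1,5.25,8] 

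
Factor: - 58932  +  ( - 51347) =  - 110279 = - 13^1*17^1*499^1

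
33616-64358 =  - 30742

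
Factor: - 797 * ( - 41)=32677 = 41^1*797^1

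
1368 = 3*456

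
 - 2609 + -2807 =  - 5416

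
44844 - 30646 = 14198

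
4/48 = 1/12 = 0.08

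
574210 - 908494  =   - 334284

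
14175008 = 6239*2272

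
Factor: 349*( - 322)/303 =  - 2^1*3^( - 1) *7^1 * 23^1* 101^(  -  1)*349^1 = -112378/303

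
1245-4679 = -3434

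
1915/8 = 239 + 3/8 = 239.38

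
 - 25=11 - 36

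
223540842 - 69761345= 153779497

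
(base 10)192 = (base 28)6O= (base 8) 300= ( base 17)B5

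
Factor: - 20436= - 2^2*3^1*13^1*131^1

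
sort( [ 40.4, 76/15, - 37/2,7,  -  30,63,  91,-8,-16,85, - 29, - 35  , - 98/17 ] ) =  [-35, - 30, - 29, - 37/2, - 16, - 8, - 98/17, 76/15,  7,  40.4,63, 85, 91] 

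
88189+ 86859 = 175048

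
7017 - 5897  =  1120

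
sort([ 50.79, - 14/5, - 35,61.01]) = [ - 35, - 14/5,50.79,61.01]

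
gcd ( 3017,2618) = 7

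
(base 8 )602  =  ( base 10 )386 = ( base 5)3021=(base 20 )j6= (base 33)bn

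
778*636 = 494808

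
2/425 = 2/425 = 0.00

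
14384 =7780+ 6604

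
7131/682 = 7131/682= 10.46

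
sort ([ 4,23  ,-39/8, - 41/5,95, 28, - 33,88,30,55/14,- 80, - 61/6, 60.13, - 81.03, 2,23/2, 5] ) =[ - 81.03, - 80, - 33, - 61/6,-41/5, - 39/8,2,55/14,4, 5,23/2,  23 , 28,30, 60.13,88,95]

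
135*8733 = 1178955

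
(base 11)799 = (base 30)11p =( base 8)1673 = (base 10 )955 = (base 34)s3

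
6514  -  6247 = 267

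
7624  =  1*7624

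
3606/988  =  1803/494= 3.65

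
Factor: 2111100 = 2^2*3^1*5^2*31^1*227^1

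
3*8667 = 26001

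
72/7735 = 72/7735 = 0.01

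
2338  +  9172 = 11510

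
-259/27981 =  -1 + 27722/27981 = - 0.01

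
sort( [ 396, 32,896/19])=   [ 32,  896/19, 396]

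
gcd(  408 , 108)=12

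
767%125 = 17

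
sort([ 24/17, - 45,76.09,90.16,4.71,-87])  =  [ - 87, -45,24/17,4.71, 76.09, 90.16] 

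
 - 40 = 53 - 93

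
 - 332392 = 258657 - 591049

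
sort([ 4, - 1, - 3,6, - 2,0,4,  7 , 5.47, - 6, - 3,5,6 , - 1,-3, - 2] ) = [ - 6,-3, - 3, - 3,-2 , - 2,-1, - 1,0,4,4,5,  5.47,6,6,7]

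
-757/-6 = 757/6 = 126.17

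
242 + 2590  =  2832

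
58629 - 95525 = -36896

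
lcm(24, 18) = 72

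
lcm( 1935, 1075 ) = 9675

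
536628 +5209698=5746326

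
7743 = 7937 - 194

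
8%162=8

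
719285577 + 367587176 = 1086872753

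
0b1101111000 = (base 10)888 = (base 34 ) q4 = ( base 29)11I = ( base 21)206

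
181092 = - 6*( - 30182)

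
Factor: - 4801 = -4801^1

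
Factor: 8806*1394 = 2^2*7^1*17^2*37^1*41^1 = 12275564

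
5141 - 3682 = 1459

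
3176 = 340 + 2836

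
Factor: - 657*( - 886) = 2^1 * 3^2*73^1 * 443^1 = 582102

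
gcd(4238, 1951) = 1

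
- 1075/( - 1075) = 1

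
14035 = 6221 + 7814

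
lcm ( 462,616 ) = 1848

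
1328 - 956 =372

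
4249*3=12747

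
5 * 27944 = 139720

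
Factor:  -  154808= - 2^3*37^1*523^1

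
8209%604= 357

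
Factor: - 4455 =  - 3^4*5^1*11^1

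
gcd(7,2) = 1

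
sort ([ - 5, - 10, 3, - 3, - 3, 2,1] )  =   [ - 10,-5, - 3, - 3 , 1, 2,3 ]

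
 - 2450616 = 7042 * (-348) 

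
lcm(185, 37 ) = 185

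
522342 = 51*10242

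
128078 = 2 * 64039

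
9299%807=422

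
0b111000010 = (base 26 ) h8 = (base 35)CU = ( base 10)450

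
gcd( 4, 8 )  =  4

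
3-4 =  - 1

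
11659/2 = 11659/2 =5829.50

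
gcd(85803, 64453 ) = 1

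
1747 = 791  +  956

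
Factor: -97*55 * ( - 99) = 3^2*5^1*11^2*97^1 =528165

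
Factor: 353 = 353^1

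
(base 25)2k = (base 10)70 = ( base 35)20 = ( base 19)3D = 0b1000110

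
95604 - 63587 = 32017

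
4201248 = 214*19632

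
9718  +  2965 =12683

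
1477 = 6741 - 5264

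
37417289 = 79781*469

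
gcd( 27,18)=9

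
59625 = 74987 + - 15362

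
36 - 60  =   - 24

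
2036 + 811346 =813382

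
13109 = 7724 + 5385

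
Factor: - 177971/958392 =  - 2^( - 3)*3^ ( - 5 )*17^( - 1) *29^( - 1 )*31^1 * 5741^1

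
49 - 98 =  - 49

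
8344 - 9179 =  - 835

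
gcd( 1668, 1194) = 6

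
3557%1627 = 303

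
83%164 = 83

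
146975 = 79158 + 67817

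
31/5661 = 31/5661 = 0.01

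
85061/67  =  85061/67 = 1269.57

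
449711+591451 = 1041162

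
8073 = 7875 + 198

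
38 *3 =114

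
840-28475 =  - 27635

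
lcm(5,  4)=20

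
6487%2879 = 729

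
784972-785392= -420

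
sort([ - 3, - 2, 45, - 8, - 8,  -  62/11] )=[ - 8, - 8, - 62/11,-3, - 2, 45]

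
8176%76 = 44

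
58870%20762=17346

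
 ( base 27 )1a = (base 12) 31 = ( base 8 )45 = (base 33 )14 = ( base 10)37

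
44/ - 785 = -44/785 = -0.06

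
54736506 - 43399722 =11336784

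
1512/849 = 504/283  =  1.78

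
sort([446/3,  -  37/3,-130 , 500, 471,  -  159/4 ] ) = [ - 130,- 159/4, - 37/3, 446/3,471,  500]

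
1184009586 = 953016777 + 230992809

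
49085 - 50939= - 1854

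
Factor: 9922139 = 31^1*101^1 * 3169^1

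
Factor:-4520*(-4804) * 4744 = 103011595520 = 2^8*5^1*113^1*593^1*1201^1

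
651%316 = 19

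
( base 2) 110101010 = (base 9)523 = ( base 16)1aa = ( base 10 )426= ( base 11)358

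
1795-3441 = -1646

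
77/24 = 3 +5/24 = 3.21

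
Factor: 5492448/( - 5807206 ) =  - 2^4 * 3^4*13^1 * 163^1*2903603^( - 1) = - 2746224/2903603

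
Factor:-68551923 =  - 3^1*11^1*59^1*137^1*257^1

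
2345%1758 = 587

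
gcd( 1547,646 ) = 17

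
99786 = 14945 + 84841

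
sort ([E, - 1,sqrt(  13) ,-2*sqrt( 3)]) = [ - 2*sqrt( 3),  -  1, E, sqrt(13 )] 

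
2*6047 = 12094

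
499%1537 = 499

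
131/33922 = 131/33922 =0.00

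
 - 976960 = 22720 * ( - 43 ) 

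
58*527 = 30566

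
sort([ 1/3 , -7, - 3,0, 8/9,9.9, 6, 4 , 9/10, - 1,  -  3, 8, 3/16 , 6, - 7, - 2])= [ - 7, - 7,-3,-3, - 2,-1, 0 , 3/16, 1/3, 8/9, 9/10, 4,  6, 6,8, 9.9 ]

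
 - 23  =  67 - 90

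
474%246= 228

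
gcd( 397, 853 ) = 1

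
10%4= 2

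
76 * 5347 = 406372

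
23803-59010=  -  35207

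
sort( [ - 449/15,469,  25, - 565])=[ - 565, - 449/15,25,469 ] 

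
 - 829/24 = -829/24 = - 34.54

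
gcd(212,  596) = 4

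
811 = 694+117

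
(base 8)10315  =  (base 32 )46D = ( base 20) af1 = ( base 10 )4301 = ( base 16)10cd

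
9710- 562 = 9148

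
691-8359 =-7668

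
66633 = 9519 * 7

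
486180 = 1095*444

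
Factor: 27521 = 13^1*  29^1*73^1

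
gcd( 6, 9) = 3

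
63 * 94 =5922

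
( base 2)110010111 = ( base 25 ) G7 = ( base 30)DH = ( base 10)407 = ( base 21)J8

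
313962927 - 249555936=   64406991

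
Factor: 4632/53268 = 2^1*23^( - 1) = 2/23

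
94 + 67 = 161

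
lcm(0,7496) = 0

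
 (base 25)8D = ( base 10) 213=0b11010101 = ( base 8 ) 325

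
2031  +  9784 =11815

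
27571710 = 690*39959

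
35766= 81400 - 45634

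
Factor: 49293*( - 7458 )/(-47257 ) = 367627194/47257=2^1*3^3* 7^( - 1 )*11^1*43^(-1)*113^1 *157^(-1 )*5477^1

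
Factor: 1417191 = 3^1 * 19^1*23^2*47^1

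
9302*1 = 9302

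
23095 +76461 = 99556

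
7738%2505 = 223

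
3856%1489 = 878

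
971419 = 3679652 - 2708233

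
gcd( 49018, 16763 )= 1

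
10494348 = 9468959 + 1025389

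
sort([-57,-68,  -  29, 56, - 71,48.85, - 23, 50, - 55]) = [  -  71,-68,-57, - 55,  -  29, - 23, 48.85 , 50,56]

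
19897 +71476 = 91373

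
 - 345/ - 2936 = 345/2936 = 0.12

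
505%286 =219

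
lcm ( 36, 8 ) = 72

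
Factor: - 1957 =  - 19^1*103^1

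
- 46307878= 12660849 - 58968727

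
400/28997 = 400/28997 =0.01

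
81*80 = 6480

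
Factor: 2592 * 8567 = 22205664 = 2^5*3^4 * 13^1*659^1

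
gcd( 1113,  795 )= 159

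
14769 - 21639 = -6870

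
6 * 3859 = 23154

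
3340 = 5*668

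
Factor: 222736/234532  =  55684/58633=2^2 *17^ ( - 1)*3449^( - 1)*13921^1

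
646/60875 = 646/60875 = 0.01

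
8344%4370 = 3974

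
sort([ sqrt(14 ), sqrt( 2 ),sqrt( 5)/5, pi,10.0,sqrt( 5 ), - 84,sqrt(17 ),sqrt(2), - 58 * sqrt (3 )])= [-58*sqrt(3 ), - 84,sqrt( 5) /5,sqrt( 2),sqrt( 2 ), sqrt( 5) , pi,sqrt( 14 ), sqrt(  17 ),10.0]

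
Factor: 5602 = 2^1*2801^1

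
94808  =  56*1693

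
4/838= 2/419=0.00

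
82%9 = 1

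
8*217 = 1736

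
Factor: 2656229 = 2656229^1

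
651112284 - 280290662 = 370821622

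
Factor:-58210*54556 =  - 2^3*  5^1*23^1*593^1*5821^1 = -  3175704760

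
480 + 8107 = 8587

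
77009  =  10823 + 66186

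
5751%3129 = 2622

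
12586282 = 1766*7127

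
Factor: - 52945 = -5^1*10589^1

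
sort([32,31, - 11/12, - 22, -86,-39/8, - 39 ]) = [ - 86, - 39, - 22, - 39/8,-11/12,31, 32]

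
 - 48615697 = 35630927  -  84246624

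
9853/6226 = 1 + 3627/6226=1.58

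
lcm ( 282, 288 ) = 13536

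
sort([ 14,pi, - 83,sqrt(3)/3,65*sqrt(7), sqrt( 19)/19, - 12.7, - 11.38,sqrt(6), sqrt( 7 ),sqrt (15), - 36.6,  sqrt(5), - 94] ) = [ - 94, - 83,  -  36.6, - 12.7, - 11.38 , sqrt( 19 ) /19,sqrt(3) /3,sqrt(5), sqrt(6 ),sqrt( 7),pi,sqrt(15 ),14  ,  65 * sqrt ( 7)] 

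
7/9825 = 7/9825 = 0.00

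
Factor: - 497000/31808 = - 125/8 = - 2^( - 3)*5^3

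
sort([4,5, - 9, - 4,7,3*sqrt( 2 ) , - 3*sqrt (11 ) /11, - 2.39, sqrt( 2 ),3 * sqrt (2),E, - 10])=[ - 10,  -  9,- 4, - 2.39,-3 * sqrt( 11 ) /11 , sqrt ( 2 ) , E, 4, 3*sqrt(2), 3*sqrt(2), 5,  7]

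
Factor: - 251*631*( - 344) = 54483064 = 2^3*43^1* 251^1*631^1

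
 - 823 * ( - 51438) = 42333474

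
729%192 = 153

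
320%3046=320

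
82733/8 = 10341+5/8 = 10341.62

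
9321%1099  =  529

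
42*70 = 2940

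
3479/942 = 3 + 653/942 = 3.69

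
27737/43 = 27737/43 = 645.05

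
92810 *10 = 928100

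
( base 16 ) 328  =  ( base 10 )808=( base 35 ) n3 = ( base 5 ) 11213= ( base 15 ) 38d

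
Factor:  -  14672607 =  - 3^1*4890869^1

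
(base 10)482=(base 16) 1E2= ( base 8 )742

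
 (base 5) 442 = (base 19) 68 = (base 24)52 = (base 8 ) 172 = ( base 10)122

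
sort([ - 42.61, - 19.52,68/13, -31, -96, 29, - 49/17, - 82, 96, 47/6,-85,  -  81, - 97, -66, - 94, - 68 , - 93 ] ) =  [ - 97,-96,-94, - 93, - 85,  -  82, - 81,  -  68, - 66, - 42.61,  -  31, - 19.52, - 49/17, 68/13 , 47/6 , 29, 96 ]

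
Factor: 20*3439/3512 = 2^( - 1)* 5^1*19^1*181^1*439^ (- 1) = 17195/878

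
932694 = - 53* ( - 17598)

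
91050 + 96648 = 187698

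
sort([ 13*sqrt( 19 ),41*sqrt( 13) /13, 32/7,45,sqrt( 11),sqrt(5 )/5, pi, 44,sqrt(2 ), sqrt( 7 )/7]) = [ sqrt(7 )/7, sqrt(5 ) /5 , sqrt( 2 ),  pi, sqrt( 11 ),32/7, 41 *sqrt( 13 )/13, 44,45, 13*sqrt( 19 )]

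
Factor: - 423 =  - 3^2 * 47^1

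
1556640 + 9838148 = 11394788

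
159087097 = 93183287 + 65903810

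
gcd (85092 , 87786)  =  6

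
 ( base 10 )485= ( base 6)2125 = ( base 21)122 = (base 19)16a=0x1e5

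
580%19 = 10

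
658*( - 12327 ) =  - 8111166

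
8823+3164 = 11987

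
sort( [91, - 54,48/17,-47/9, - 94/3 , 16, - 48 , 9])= [ - 54, - 48, - 94/3, - 47/9, 48/17, 9, 16,91] 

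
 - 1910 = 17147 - 19057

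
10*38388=383880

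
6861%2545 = 1771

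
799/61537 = 799/61537=0.01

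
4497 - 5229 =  - 732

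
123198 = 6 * 20533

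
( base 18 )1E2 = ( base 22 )146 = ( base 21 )16b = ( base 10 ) 578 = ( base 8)1102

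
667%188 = 103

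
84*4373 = 367332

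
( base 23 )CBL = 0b1100111011110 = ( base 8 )14736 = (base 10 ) 6622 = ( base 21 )f07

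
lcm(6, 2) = 6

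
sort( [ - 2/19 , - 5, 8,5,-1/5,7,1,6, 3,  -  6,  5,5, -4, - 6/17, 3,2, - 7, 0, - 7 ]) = [ - 7, - 7, - 6, - 5,- 4, - 6/17, - 1/5, - 2/19, 0, 1, 2, 3, 3,5,5,5, 6,7,  8 ] 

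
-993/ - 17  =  993/17 = 58.41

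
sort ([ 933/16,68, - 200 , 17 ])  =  [ - 200,  17,933/16, 68]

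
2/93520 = 1/46760 = 0.00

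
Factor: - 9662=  - 2^1*4831^1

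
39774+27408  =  67182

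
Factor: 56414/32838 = 67/39 = 3^( - 1 )*13^( - 1 )*67^1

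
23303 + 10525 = 33828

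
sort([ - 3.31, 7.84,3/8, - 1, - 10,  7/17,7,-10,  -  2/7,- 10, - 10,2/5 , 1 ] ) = [- 10,-10, - 10,- 10, - 3.31,-1, - 2/7,3/8,2/5,7/17, 1,7,7.84]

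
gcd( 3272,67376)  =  8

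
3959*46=182114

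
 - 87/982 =  -  87/982 = -0.09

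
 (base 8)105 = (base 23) 30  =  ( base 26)2H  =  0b1000101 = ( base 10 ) 69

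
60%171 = 60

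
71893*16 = 1150288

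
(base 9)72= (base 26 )2D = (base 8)101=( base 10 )65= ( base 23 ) 2j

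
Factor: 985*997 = 982045 = 5^1 * 197^1*997^1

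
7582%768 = 670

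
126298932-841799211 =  - 715500279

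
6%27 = 6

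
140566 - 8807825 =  - 8667259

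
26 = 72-46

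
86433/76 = 86433/76   =  1137.28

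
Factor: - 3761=-3761^1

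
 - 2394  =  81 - 2475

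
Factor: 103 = 103^1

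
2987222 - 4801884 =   -  1814662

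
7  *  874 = 6118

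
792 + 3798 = 4590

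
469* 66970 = 31408930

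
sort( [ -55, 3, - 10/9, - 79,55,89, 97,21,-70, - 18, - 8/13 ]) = [-79, - 70,- 55, - 18 ,-10/9, - 8/13, 3,21,  55, 89, 97]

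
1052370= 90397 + 961973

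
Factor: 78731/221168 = 2^( - 4 )*23^( -1 )*131^1 = 131/368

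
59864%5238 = 2246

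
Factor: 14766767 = 14766767^1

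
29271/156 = 9757/52= 187.63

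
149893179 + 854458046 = 1004351225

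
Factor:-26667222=- 2^1 *3^1 * 19^1*233923^1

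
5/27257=5/27257 = 0.00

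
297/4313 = 297/4313 =0.07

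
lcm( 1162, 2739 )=38346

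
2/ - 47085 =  - 2/47085 = - 0.00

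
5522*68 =375496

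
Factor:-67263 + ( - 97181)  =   -2^2*7^2*839^1 = -  164444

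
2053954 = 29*70826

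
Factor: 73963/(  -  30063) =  - 3^( - 1 ) *11^( - 1 )  *37^1*911^(- 1 ) * 1999^1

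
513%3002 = 513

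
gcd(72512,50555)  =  1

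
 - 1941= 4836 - 6777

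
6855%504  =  303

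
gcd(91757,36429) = 1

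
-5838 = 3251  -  9089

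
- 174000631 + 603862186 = 429861555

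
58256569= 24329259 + 33927310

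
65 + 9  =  74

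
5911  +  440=6351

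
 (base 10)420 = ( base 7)1140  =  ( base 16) 1A4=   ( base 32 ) d4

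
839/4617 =839/4617 = 0.18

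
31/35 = 31/35 = 0.89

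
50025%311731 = 50025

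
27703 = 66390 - 38687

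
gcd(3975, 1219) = 53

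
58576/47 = 1246 + 14/47 = 1246.30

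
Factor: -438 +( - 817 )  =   - 5^1*251^1 = -1255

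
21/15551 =21/15551  =  0.00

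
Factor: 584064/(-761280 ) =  - 234/305 = - 2^1 * 3^2*5^( - 1)*13^1*61^( -1 )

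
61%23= 15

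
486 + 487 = 973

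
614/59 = 614/59 = 10.41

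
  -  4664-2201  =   - 6865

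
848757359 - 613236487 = 235520872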